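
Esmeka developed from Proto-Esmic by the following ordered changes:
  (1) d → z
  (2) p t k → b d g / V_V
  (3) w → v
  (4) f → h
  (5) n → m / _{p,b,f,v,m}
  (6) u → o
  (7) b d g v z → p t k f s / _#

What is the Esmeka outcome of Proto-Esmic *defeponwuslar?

Esmeka: *defeponwuslar > zefeponwuslar > zefebonwuslar > zefebonvuslar > zehebonvuslar > zehebomvuslar > zehebomvoslar  (by unconditioned shift, intervocalic voicing, unconditioned shift, unconditioned shift, nasal place assimilation, vowel merger)

zehebomvoslar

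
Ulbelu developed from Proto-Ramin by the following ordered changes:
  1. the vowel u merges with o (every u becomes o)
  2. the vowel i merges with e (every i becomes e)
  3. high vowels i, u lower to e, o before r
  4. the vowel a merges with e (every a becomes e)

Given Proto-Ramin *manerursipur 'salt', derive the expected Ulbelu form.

Ulbelu: *manerursipur > manerorsipor > manerorsepor > menerorsepor  (by vowel merger, vowel merger, vowel merger)

menerorsepor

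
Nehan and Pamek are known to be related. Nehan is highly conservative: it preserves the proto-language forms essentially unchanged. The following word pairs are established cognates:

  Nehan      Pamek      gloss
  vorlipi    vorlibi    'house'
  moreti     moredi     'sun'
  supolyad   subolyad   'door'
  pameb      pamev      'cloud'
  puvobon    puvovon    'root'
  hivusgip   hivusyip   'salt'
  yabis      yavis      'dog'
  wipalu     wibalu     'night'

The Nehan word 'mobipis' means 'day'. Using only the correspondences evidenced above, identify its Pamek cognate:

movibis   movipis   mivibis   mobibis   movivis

movibis

yabis ~ yavis — Nehan b corresponds to Pamek v between vowels (before a front vowel).
vorlipi ~ vorlibi — Nehan p corresponds to Pamek b between vowels (before a front vowel).
Applying these to Nehan 'mobipis':
  mobipis → movipis   (b→v between vowels (before a front vowel))
  movipis → movibis   (p→b between vowels (before a front vowel))
So the Pamek cognate is 'movibis'.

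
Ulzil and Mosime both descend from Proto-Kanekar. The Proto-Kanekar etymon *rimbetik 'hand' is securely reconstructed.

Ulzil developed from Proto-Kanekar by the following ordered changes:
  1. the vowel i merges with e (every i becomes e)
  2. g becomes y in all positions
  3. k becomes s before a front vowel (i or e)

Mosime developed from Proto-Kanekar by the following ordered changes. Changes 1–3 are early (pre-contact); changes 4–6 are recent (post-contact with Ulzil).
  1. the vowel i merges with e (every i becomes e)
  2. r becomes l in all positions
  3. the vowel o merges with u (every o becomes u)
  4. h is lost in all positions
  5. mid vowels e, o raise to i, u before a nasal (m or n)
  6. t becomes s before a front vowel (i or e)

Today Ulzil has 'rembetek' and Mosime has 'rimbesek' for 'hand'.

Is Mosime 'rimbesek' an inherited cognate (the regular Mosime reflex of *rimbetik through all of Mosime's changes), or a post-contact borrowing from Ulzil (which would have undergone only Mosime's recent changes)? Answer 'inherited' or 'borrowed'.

If inherited, *rimbetik would pass through all of Mosime's changes:
Mosime: *rimbetik
  rimbetik → rembetek   [vowel merger]
  rembetek → lembetek   [unconditioned shift]
  lembetek (rule 3 does not apply)
  lembetek (rule 4 does not apply)
  lembetek → limbetek   [pre-nasal raising]
  limbetek → limbesek   [palatalisation]
  giving Mosime limbesek.
If borrowed from Ulzil 'rembetek' after the early changes, it would undergo only the recent ones:
  rule 4 (h-loss): no change (rembetek)
  rule 5 (pre-nasal raising): rembetek → rimbetek
  rule 6 (palatalisation): rimbetek → rimbesek
  ⇒ as a loan: rimbesek
Mosime 'rimbesek' matches the loan outcome 'rimbesek', not the inherited 'limbesek' — it skipped the early Mosime changes, so it was borrowed from Ulzil.

borrowed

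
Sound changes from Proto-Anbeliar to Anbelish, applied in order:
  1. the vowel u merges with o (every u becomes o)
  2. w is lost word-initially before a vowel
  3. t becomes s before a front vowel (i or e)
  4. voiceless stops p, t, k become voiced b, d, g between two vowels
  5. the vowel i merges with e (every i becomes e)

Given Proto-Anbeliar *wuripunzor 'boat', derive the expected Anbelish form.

orebonzor

Anbelish: *wuripunzor > woriponzor > oriponzor > oribonzor > orebonzor  (by vowel merger, glide loss, intervocalic voicing, vowel merger)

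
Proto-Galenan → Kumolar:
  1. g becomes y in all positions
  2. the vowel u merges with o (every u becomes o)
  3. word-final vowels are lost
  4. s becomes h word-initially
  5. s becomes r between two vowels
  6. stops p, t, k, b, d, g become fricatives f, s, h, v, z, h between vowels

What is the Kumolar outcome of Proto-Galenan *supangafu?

Kumolar: start from *supangafu.
  rule 1 (unconditioned shift): supangafu → supanyafu
  rule 2 (vowel merger): supanyafu → sopanyafo
  rule 3 (apocope): sopanyafo → sopanyaf
  rule 4 (debuccalisation): sopanyaf → hopanyaf
  rule 5: no change — hopanyaf
  rule 6 (intervocalic lenition): hopanyaf → hofanyaf
  ⇒ Kumolar hofanyaf

hofanyaf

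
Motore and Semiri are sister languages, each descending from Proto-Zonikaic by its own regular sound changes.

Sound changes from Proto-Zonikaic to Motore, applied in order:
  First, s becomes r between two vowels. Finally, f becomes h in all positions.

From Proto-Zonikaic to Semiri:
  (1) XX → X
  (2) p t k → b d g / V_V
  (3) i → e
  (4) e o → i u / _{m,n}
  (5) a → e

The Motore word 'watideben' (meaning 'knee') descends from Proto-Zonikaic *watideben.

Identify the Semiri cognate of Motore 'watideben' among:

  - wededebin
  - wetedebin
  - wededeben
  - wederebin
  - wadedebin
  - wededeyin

Semiri: *watideben
  watideben (rule 1 does not apply)
  watideben → wadideben   [intervocalic voicing]
  wadideben → wadedeben   [vowel merger]
  wadedeben → wadedebin   [pre-nasal raising]
  wadedebin → wededebin   [vowel merger]
  giving Semiri wededebin.
The other candidates each miss or misapply at least one Semiri change.

wededebin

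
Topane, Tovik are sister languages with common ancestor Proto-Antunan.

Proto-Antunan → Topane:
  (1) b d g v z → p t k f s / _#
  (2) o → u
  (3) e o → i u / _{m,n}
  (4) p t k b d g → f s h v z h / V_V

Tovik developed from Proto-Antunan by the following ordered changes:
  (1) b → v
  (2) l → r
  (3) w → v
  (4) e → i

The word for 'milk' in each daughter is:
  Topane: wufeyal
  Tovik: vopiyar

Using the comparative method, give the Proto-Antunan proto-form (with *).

Position 2: Topane has u, Tovik has o. Tovik preserves o here (none of its changes turn any other segment into o), so the proto-segment is *o.
Position 1: Topane has w, Tovik has v. Topane preserves w here (none of its changes turn any other segment into w), so the proto-segment is *w.
Position 3: Topane has f, Tovik has p. Tovik preserves p here (none of its changes turn any other segment into p), so the proto-segment is *p.
Continuing position by position gives *wopeyal; check it forward:
Topane: *wopeyal > wupeyal > wufeyal  (by vowel merger, intervocalic lenition)
Tovik: *wopeyal > wopeyar > vopeyar > vopiyar  (by unconditioned shift, unconditioned shift, vowel merger)
No other proto-form is consistent with every reflex, so the reconstruction is *wopeyal.

*wopeyal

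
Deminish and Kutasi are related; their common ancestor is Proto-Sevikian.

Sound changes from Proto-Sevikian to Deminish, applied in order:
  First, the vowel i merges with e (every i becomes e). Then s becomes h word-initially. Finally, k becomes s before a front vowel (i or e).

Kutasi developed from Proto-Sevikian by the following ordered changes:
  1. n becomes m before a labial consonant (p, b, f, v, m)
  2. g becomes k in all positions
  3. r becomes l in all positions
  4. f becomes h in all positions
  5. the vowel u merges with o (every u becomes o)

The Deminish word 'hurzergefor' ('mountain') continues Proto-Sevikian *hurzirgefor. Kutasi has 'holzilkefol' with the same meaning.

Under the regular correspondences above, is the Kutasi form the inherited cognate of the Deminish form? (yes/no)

no

Derive the expected Kutasi reflex of *hurzirgefor:
Kutasi: start from *hurzirgefor.
  rule 1: no change — hurzirgefor
  rule 2 (unconditioned shift): hurzirgefor → hurzirkefor
  rule 3 (unconditioned shift): hurzirkefor → hulzilkefol
  rule 4 (unconditioned shift): hulzilkefol → hulzilkehol
  rule 5 (vowel merger): hulzilkehol → holzilkehol
  ⇒ Kutasi holzilkehol
The regular Kutasi reflex would be 'holzilkehol', but the attested form is 'holzilkefol'. The correspondence is irregular, so they are not cognates (the Kutasi form has a different source).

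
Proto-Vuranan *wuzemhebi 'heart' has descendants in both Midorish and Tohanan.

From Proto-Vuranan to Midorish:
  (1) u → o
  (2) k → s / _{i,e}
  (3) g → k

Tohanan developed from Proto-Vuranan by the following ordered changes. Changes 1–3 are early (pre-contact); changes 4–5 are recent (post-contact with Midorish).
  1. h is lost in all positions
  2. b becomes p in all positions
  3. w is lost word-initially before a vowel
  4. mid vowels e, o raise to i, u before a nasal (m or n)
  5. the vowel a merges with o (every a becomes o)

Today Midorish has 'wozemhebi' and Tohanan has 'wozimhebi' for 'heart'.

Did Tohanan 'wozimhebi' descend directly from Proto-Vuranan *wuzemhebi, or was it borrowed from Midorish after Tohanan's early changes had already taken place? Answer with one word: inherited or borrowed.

If inherited, *wuzemhebi would pass through all of Tohanan's changes:
Tohanan: *wuzemhebi
  wuzemhebi → wuzemebi   [h-loss]
  wuzemebi → wuzemepi   [unconditioned shift]
  wuzemepi → uzemepi   [glide loss]
  uzemepi → uzimepi   [pre-nasal raising]
  uzimepi (rule 5 does not apply)
  giving Tohanan uzimepi.
If borrowed from Midorish 'wozemhebi' after the early changes, it would undergo only the recent ones:
  rule 4 (pre-nasal raising): wozemhebi → wozimhebi
  rule 5 (vowel merger): no change (wozimhebi)
  ⇒ as a loan: wozimhebi
Tohanan 'wozimhebi' matches the loan outcome 'wozimhebi', not the inherited 'uzimepi' — it skipped the early Tohanan changes, so it was borrowed from Midorish.

borrowed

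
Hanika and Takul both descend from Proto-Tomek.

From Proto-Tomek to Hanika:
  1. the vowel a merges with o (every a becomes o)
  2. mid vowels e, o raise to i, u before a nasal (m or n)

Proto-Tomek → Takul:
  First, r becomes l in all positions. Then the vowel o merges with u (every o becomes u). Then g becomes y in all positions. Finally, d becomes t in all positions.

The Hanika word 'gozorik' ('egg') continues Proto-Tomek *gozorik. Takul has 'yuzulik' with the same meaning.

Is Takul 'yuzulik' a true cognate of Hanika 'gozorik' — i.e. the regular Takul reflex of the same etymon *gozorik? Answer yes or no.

Derive the expected Takul reflex of *gozorik:
Takul: *gozorik
  gozorik → gozolik   [unconditioned shift]
  gozolik → guzulik   [vowel merger]
  guzulik → yuzulik   [unconditioned shift]
  yuzulik (rule 4 does not apply)
  giving Takul yuzulik.
Takul 'yuzulik' matches the regular reflex exactly, so the pair is cognate.

yes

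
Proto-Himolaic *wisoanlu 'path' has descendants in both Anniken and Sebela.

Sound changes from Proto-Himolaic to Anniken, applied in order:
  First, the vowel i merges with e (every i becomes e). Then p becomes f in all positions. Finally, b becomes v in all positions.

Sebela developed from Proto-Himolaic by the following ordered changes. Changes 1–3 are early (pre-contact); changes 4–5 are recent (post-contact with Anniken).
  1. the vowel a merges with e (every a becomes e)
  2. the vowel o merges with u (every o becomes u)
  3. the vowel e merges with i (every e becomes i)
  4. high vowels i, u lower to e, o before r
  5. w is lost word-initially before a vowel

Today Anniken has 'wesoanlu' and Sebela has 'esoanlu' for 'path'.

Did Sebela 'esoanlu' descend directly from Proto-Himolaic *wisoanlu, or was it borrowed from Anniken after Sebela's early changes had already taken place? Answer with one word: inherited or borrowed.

If inherited, *wisoanlu would pass through all of Sebela's changes:
Sebela: start from *wisoanlu.
  rule 1 (vowel merger): wisoanlu → wisoenlu
  rule 2 (vowel merger): wisoenlu → wisuenlu
  rule 3 (vowel merger): wisuenlu → wisuinlu
  rule 4: no change — wisuinlu
  rule 5 (glide loss): wisuinlu → isuinlu
  ⇒ Sebela isuinlu
If borrowed from Anniken 'wesoanlu' after the early changes, it would undergo only the recent ones:
  rule 4 (pre-rhotic lowering): no change (wesoanlu)
  rule 5 (glide loss): wesoanlu → esoanlu
  ⇒ as a loan: esoanlu
Sebela 'esoanlu' matches the loan outcome 'esoanlu', not the inherited 'isuinlu' — it skipped the early Sebela changes, so it was borrowed from Anniken.

borrowed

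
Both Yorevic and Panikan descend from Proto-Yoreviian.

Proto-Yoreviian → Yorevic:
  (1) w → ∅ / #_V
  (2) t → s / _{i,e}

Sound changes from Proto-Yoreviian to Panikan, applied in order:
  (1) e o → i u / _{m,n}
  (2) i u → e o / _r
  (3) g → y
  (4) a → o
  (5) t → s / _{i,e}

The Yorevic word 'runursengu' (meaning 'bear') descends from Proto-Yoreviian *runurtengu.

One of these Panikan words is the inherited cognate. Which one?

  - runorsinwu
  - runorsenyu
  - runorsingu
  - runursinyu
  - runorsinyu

runorsinyu

Panikan: start from *runurtengu.
  rule 1 (pre-nasal raising): runurtengu → runurtingu
  rule 2 (pre-rhotic lowering): runurtingu → runortingu
  rule 3 (unconditioned shift): runortingu → runortinyu
  rule 4: no change — runortinyu
  rule 5 (palatalisation): runortinyu → runorsinyu
  ⇒ Panikan runorsinyu
Only 'runorsinyu' matches the regular Panikan development of *runurtengu.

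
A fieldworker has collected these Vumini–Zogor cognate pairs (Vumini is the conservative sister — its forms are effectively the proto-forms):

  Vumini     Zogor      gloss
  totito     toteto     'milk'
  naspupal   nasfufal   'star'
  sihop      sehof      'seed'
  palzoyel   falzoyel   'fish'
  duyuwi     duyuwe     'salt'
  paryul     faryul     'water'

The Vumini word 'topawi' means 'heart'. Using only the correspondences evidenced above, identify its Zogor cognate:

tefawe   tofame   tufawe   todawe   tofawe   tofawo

naspupal ~ nasfufal — Vumini p corresponds to Zogor f between vowels (before a back vowel).
duyuwi ~ duyuwe — Vumini i corresponds to Zogor e word-finally.
Applying these to Vumini 'topawi':
  topawi → tofawi   (p→f between vowels (before a back vowel))
  tofawi → tofawe   (i→e word-finally)
So the Zogor cognate is 'tofawe'.

tofawe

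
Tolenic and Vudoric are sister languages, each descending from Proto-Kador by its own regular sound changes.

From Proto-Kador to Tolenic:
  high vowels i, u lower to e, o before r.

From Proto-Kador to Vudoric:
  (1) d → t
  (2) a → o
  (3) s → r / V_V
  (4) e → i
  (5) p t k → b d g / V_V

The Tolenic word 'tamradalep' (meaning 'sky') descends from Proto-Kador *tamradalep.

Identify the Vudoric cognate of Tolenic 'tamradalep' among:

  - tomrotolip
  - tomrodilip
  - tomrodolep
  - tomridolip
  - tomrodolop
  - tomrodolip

tomrodolip

Vudoric: *tamradalep
  tamradalep → tamratalep   [unconditioned shift]
  tamratalep → tomrotolep   [vowel merger]
  tomrotolep (rule 3 does not apply)
  tomrotolep → tomrotolip   [vowel merger]
  tomrotolip → tomrodolip   [intervocalic voicing]
  giving Vudoric tomrodolip.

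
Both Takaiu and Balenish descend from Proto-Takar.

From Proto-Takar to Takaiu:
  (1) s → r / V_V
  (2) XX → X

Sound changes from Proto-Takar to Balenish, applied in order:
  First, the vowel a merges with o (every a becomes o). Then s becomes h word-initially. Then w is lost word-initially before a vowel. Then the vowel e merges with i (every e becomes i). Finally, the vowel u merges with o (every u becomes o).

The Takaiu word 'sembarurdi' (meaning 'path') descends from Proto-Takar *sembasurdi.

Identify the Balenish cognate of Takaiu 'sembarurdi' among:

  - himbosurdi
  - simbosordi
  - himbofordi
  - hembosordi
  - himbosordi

Balenish: *sembasurdi > sembosurdi > hembosurdi > himbosurdi > himbosordi  (by vowel merger, debuccalisation, vowel merger, vowel merger)

himbosordi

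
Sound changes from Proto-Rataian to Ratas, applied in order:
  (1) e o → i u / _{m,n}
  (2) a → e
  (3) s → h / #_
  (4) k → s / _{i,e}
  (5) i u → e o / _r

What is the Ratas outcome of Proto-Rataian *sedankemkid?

Ratas: *sedankemkid > sedankimkid > sedenkimkid > hedenkimkid > hedensimsid  (by pre-nasal raising, vowel merger, debuccalisation, palatalisation)

hedensimsid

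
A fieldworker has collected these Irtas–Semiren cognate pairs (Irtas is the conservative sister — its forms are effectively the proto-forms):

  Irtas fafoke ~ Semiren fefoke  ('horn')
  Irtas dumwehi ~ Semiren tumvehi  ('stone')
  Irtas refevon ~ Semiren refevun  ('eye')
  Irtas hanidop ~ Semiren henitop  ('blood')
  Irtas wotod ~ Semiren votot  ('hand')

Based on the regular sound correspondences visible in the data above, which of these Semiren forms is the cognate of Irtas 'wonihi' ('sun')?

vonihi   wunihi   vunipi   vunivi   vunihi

vunihi

wotod ~ votot — Irtas w corresponds to Semiren v word-initially before a back vowel.
refevon ~ refevun — Irtas o corresponds to Semiren u after a consonant, before a nasal.
Applying these to Irtas 'wonihi':
  wonihi → vonihi   (w→v word-initially before a back vowel)
  vonihi → vunihi   (o→u after a consonant, before a nasal)
So the Semiren cognate is 'vunihi'.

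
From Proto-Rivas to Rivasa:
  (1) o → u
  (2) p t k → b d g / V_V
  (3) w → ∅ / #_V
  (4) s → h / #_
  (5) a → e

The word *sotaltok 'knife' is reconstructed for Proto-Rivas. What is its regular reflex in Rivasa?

hudeltuk

Rivasa: start from *sotaltok.
  rule 1 (vowel merger): sotaltok → sutaltuk
  rule 2 (intervocalic voicing): sutaltuk → sudaltuk
  rule 3: no change — sudaltuk
  rule 4 (debuccalisation): sudaltuk → hudaltuk
  rule 5 (vowel merger): hudaltuk → hudeltuk
  ⇒ Rivasa hudeltuk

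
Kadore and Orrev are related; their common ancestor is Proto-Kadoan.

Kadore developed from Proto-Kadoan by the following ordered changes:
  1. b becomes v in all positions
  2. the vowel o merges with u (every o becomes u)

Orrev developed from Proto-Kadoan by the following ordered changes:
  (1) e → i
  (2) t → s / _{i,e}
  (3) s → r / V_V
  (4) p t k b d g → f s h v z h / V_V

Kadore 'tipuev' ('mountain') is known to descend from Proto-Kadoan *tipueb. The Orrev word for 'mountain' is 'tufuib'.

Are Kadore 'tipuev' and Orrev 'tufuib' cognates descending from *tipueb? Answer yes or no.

no

Derive the expected Orrev reflex of *tipueb:
Orrev: *tipueb > tipuib > sipuib > sifuib  (by vowel merger, palatalisation, intervocalic lenition)
The regular Orrev reflex would be 'sifuib', but the attested form is 'tufuib'. The correspondence is irregular, so they are not cognates (the Orrev form has a different source).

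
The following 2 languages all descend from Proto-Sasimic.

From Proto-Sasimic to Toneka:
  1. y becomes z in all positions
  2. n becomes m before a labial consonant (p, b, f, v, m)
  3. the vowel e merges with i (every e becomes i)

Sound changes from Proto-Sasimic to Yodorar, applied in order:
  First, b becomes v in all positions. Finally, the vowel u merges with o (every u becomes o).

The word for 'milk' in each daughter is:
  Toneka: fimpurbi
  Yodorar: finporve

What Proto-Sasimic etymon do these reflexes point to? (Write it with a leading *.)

*finpurbe

Position 5: Toneka has u, Yodorar has o. Toneka preserves u here (none of its changes turn any other segment into u), so the proto-segment is *u.
Position 7: Toneka has b, Yodorar has v. Toneka preserves b here (none of its changes turn any other segment into b), so the proto-segment is *b.
Continuing position by position gives *finpurbe; check it forward:
Toneka: start from *finpurbe.
  rule 1: no change — finpurbe
  rule 2 (nasal place assimilation): finpurbe → fimpurbe
  rule 3 (vowel merger): fimpurbe → fimpurbi
  ⇒ Toneka fimpurbi
Yodorar: *finpurbe
  finpurbe → finpurve   [unconditioned shift]
  finpurve → finporve   [vowel merger]
  giving Yodorar finporve.
No other proto-form is consistent with every reflex, so the reconstruction is *finpurbe.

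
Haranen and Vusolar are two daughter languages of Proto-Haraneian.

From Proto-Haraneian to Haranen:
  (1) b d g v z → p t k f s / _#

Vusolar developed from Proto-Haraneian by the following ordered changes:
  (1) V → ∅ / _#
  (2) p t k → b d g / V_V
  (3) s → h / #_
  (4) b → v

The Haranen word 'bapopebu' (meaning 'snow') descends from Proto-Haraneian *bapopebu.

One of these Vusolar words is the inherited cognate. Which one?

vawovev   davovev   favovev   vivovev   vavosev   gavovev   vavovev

vavovev

Vusolar: *bapopebu
  bapopebu → bapopeb   [apocope]
  bapopeb → babobeb   [intervocalic voicing]
  babobeb (rule 3 does not apply)
  babobeb → vavovev   [unconditioned shift]
  giving Vusolar vavovev.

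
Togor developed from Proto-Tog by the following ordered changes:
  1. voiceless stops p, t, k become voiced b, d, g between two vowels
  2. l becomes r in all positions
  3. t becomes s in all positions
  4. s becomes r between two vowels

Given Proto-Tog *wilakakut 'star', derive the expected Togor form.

Togor: start from *wilakakut.
  rule 1 (intervocalic voicing): wilakakut → wilagagut
  rule 2 (unconditioned shift): wilagagut → wiragagut
  rule 3 (unconditioned shift): wiragagut → wiragagus
  rule 4: no change — wiragagus
  ⇒ Togor wiragagus

wiragagus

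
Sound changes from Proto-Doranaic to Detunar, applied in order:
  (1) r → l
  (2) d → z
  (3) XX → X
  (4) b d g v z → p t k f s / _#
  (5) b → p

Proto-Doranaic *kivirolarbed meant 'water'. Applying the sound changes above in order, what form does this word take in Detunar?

Detunar: start from *kivirolarbed.
  rule 1 (unconditioned shift): kivirolarbed → kivilolalbed
  rule 2 (unconditioned shift): kivilolalbed → kivilolalbez
  rule 3: no change — kivilolalbez
  rule 4 (final devoicing): kivilolalbez → kivilolalbes
  rule 5 (unconditioned shift): kivilolalbes → kivilolalpes
  ⇒ Detunar kivilolalpes

kivilolalpes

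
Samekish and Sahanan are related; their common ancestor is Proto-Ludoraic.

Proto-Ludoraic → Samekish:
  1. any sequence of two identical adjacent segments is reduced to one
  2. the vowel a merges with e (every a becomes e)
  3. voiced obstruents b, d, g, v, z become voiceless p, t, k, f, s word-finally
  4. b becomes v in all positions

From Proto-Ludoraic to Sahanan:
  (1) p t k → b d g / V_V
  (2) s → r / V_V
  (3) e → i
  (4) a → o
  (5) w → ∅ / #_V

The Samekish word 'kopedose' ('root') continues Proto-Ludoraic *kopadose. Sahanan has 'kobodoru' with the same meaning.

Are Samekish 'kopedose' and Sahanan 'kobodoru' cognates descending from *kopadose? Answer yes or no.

Derive the expected Sahanan reflex of *kopadose:
Sahanan: start from *kopadose.
  rule 1 (intervocalic voicing): kopadose → kobadose
  rule 2 (rhotacism): kobadose → kobadore
  rule 3 (vowel merger): kobadore → kobadori
  rule 4 (vowel merger): kobadori → kobodori
  rule 5: no change — kobodori
  ⇒ Sahanan kobodori
The regular Sahanan reflex would be 'kobodori', but the attested form is 'kobodoru'. The correspondence is irregular, so they are not cognates (the Sahanan form has a different source).

no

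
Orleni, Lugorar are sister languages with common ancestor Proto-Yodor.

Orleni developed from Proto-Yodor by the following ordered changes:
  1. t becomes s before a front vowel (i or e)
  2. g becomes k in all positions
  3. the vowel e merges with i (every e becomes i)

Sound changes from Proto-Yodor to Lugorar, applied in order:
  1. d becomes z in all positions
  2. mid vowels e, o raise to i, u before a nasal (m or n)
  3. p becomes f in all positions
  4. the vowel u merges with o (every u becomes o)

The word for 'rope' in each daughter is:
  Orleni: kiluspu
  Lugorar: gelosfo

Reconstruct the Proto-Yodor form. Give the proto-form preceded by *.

Position 6: Orleni has p, Lugorar has f. Orleni preserves p here (none of its changes turn any other segment into p), so the proto-segment is *p.
Position 1: Orleni has k, Lugorar has g. Lugorar preserves g here (none of its changes turn any other segment into g), so the proto-segment is *g.
Position 7: Orleni has u, Lugorar has o. Orleni preserves u here (none of its changes turn any other segment into u), so the proto-segment is *u.
Continuing position by position gives *geluspu; check it forward:
Orleni: *geluspu > keluspu > kiluspu  (by unconditioned shift, vowel merger)
Lugorar: *geluspu
  geluspu (rule 1 does not apply)
  geluspu (rule 2 does not apply)
  geluspu → gelusfu   [unconditioned shift]
  gelusfu → gelosfo   [vowel merger]
  giving Lugorar gelosfo.
No other proto-form is consistent with every reflex, so the reconstruction is *geluspu.

*geluspu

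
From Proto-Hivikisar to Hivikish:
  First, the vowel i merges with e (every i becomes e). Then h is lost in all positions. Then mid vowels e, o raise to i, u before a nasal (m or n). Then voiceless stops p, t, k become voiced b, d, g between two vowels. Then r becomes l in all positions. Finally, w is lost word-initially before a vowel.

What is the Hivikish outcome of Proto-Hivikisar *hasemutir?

asimudel

Hivikish: *hasemutir
  hasemutir → hasemuter   [vowel merger]
  hasemuter → asemuter   [h-loss]
  asemuter → asimuter   [pre-nasal raising]
  asimuter → asimuder   [intervocalic voicing]
  asimuder → asimudel   [unconditioned shift]
  asimudel (rule 6 does not apply)
  giving Hivikish asimudel.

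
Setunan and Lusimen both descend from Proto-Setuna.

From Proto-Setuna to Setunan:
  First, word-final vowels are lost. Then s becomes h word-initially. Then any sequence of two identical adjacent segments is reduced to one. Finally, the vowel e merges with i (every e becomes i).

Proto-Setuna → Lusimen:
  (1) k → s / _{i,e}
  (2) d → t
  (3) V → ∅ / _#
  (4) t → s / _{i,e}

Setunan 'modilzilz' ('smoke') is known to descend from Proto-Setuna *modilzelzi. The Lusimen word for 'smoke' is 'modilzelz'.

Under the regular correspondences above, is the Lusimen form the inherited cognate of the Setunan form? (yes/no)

no

Derive the expected Lusimen reflex of *modilzelzi:
Lusimen: *modilzelzi > motilzelzi > motilzelz > mosilzelz  (by unconditioned shift, apocope, palatalisation)
The regular Lusimen reflex would be 'mosilzelz', but the attested form is 'modilzelz'. The correspondence is irregular, so they are not cognates (the Lusimen form has a different source).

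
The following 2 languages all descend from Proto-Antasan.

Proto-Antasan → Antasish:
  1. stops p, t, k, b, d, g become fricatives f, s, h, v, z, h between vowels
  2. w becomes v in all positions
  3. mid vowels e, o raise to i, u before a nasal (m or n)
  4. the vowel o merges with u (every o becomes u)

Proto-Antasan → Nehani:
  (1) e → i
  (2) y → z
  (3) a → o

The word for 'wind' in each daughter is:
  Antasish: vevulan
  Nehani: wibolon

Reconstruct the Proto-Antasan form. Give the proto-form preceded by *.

*webolan

Position 1: Antasish has v, Nehani has w. Nehani preserves w here (none of its changes turn any other segment into w), so the proto-segment is *w.
Position 2: Antasish has e, Nehani has i. Antasish preserves e here (none of its changes turn any other segment into e), so the proto-segment is *e.
Position 6: Antasish has a, Nehani has o. Antasish preserves a here (none of its changes turn any other segment into a), so the proto-segment is *a.
Continuing position by position gives *webolan; check it forward:
Antasish: *webolan > wevolan > vevolan > vevulan  (by intervocalic lenition, unconditioned shift, vowel merger)
Nehani: start from *webolan.
  rule 1 (vowel merger): webolan → wibolan
  rule 2: no change — wibolan
  rule 3 (vowel merger): wibolan → wibolon
  ⇒ Nehani wibolon
No other proto-form is consistent with every reflex, so the reconstruction is *webolan.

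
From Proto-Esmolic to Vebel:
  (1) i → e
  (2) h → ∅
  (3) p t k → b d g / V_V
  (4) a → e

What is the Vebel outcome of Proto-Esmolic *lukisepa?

Vebel: *lukisepa > lukesepa > lugeseba > lugesebe  (by vowel merger, intervocalic voicing, vowel merger)

lugesebe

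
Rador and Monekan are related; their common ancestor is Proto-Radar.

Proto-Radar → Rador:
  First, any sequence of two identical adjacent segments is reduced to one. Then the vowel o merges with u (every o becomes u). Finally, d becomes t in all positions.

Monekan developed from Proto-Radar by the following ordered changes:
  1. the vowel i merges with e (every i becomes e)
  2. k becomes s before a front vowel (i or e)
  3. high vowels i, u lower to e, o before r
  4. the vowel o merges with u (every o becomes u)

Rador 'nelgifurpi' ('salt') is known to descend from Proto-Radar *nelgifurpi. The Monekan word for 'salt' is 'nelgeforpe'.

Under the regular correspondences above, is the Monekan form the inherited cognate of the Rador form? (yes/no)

Derive the expected Monekan reflex of *nelgifurpi:
Monekan: *nelgifurpi > nelgefurpe > nelgeforpe > nelgefurpe  (by vowel merger, pre-rhotic lowering, vowel merger)
The regular Monekan reflex would be 'nelgefurpe', but the attested form is 'nelgeforpe'. The correspondence is irregular, so they are not cognates (the Monekan form has a different source).

no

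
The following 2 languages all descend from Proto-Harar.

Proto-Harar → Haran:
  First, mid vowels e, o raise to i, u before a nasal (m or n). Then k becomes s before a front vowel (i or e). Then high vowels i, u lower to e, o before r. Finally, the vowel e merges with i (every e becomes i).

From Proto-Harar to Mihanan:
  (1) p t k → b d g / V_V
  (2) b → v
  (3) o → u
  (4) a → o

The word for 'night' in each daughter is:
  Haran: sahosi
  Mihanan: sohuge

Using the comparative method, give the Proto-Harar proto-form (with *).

*sahoke

Position 5: Haran has s, Mihanan has g. Taking the neighbouring segments as reconstructed: Haran s could go back to *k or *s; Mihanan g could go back to *k or *g — the one source consistent with every daughter is *k.
Position 2: Haran has a, Mihanan has o. Haran preserves a here (none of its changes turn any other segment into a), so the proto-segment is *a.
Position 6: Haran has i, Mihanan has e. Mihanan preserves e here (none of its changes turn any other segment into e), so the proto-segment is *e.
This points to *sahoke. Verify forward in each daughter:
Haran: start from *sahoke.
  rule 1: no change — sahoke
  rule 2 (palatalisation): sahoke → sahose
  rule 3: no change — sahose
  rule 4 (vowel merger): sahose → sahosi
  ⇒ Haran sahosi
Mihanan: *sahoke
  sahoke → sahoge   [intervocalic voicing]
  sahoge (rule 2 does not apply)
  sahoge → sahuge   [vowel merger]
  sahuge → sohuge   [vowel merger]
  giving Mihanan sohuge.
Only *sahoke yields all of Haran sahosi, Mihanan sohuge.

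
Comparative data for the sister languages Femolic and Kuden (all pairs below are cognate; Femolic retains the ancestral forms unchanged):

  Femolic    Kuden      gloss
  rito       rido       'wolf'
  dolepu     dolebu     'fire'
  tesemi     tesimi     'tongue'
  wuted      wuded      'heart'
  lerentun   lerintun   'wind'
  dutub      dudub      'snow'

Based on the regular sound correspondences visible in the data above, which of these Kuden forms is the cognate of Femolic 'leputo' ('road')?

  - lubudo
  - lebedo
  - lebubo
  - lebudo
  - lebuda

lebudo

dolepu ~ dolebu — Femolic p corresponds to Kuden b between vowels (before a back vowel).
rito ~ rido — Femolic t corresponds to Kuden d between vowels (before a back vowel).
Applying these to Femolic 'leputo':
  leputo → lebuto   (p→b between vowels (before a back vowel))
  lebuto → lebudo   (t→d between vowels (before a back vowel))
So the Kuden cognate is 'lebudo'.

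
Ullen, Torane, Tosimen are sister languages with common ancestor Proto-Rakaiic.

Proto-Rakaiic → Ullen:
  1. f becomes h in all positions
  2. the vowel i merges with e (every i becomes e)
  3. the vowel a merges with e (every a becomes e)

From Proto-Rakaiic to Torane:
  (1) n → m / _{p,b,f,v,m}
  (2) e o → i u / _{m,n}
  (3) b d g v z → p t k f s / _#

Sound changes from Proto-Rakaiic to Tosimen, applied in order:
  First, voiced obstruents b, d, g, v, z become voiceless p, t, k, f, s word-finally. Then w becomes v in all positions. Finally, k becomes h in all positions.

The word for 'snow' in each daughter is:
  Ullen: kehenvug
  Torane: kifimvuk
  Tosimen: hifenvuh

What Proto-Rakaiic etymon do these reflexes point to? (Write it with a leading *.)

Position 4: Ullen has e, Torane has i, Tosimen has e. Tosimen preserves e here (none of its changes turn any other segment into e), so the proto-segment is *e.
Position 3: Ullen has h, Torane has f, Tosimen has f. Taking the neighbouring segments as reconstructed: Ullen h could go back to *f or *h; Torane f can only go back to *f; Tosimen f can only go back to *f — the one source consistent with every daughter is *f.
Position 1: Ullen has k, Torane has k, Tosimen has h. Ullen preserves k here (none of its changes turn any other segment into k), so the proto-segment is *k.
This points to *kifenvug. Verify forward in each daughter:
Ullen: *kifenvug > kihenvug > kehenvug  (by unconditioned shift, vowel merger)
Torane: *kifenvug
  kifenvug → kifemvug   [nasal place assimilation]
  kifemvug → kifimvug   [pre-nasal raising]
  kifimvug → kifimvuk   [final devoicing]
  giving Torane kifimvuk.
Tosimen: *kifenvug > kifenvuk > hifenvuh  (by final devoicing, unconditioned shift)
*kifenvug is the unique common source.

*kifenvug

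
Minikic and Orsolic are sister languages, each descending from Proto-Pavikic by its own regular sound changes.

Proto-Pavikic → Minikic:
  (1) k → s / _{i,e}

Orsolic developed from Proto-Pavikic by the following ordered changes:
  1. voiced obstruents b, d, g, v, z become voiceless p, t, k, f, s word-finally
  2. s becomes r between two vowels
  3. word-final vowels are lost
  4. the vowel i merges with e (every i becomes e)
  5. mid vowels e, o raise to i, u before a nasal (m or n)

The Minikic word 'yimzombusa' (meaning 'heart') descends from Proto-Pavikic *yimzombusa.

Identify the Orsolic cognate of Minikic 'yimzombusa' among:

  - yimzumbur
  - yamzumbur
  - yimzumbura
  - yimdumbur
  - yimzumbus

yimzumbur

Orsolic: *yimzombusa > yimzombura > yimzombur > yemzombur > yimzumbur  (by rhotacism, apocope, vowel merger, pre-nasal raising)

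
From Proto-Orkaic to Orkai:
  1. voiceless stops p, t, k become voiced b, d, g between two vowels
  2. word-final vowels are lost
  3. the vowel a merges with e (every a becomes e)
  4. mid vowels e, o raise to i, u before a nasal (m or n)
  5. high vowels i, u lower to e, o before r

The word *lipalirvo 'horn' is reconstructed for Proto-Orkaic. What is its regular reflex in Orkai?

Orkai: start from *lipalirvo.
  rule 1 (intervocalic voicing): lipalirvo → libalirvo
  rule 2 (apocope): libalirvo → libalirv
  rule 3 (vowel merger): libalirv → libelirv
  rule 4: no change — libelirv
  rule 5 (pre-rhotic lowering): libelirv → libelerv
  ⇒ Orkai libelerv

libelerv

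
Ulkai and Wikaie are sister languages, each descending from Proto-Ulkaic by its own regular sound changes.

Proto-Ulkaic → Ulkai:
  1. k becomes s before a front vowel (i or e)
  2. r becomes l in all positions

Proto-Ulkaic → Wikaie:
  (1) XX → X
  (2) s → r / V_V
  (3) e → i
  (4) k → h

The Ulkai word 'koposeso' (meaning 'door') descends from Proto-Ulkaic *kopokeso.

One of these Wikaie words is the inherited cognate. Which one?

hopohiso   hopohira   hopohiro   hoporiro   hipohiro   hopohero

hopohiro

Wikaie: start from *kopokeso.
  rule 1: no change — kopokeso
  rule 2 (rhotacism): kopokeso → kopokero
  rule 3 (vowel merger): kopokero → kopokiro
  rule 4 (unconditioned shift): kopokiro → hopohiro
  ⇒ Wikaie hopohiro
The other candidates each miss or misapply at least one Wikaie change.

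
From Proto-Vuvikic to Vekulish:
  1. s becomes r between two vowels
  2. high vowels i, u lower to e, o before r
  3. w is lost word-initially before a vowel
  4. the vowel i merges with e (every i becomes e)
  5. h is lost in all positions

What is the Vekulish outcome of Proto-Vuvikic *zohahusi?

Vekulish: *zohahusi
  zohahusi → zohahuri   [rhotacism]
  zohahuri → zohahori   [pre-rhotic lowering]
  zohahori (rule 3 does not apply)
  zohahori → zohahore   [vowel merger]
  zohahore → zoaore   [h-loss]
  giving Vekulish zoaore.

zoaore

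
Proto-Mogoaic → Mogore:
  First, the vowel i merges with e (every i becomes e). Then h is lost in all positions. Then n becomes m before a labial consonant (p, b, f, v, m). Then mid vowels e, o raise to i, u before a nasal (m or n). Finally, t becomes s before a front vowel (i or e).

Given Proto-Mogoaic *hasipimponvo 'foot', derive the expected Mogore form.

Mogore: *hasipimponvo
  hasipimponvo → hasepemponvo   [vowel merger]
  hasepemponvo → asepemponvo   [h-loss]
  asepemponvo → asepempomvo   [nasal place assimilation]
  asepempomvo → asepimpumvo   [pre-nasal raising]
  asepimpumvo (rule 5 does not apply)
  giving Mogore asepimpumvo.

asepimpumvo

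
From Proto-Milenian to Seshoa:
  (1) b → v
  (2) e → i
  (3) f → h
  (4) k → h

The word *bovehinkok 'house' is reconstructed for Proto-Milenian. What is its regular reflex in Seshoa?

Seshoa: *bovehinkok
  bovehinkok → vovehinkok   [unconditioned shift]
  vovehinkok → vovihinkok   [vowel merger]
  vovihinkok (rule 3 does not apply)
  vovihinkok → vovihinhoh   [unconditioned shift]
  giving Seshoa vovihinhoh.

vovihinhoh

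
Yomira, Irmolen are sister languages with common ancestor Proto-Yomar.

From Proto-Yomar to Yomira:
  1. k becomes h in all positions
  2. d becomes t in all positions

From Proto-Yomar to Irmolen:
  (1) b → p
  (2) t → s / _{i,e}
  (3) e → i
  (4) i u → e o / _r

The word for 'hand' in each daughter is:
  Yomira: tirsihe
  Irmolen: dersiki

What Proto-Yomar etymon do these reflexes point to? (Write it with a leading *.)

*dirsike

Position 6: Yomira has h, Irmolen has k. Irmolen preserves k here (none of its changes turn any other segment into k), so the proto-segment is *k.
Position 2: Yomira has i, Irmolen has e. Yomira preserves i here (none of its changes turn any other segment into i), so the proto-segment is *i.
This points to *dirsike. Verify forward in each daughter:
Yomira: start from *dirsike.
  rule 1 (unconditioned shift): dirsike → dirsihe
  rule 2 (unconditioned shift): dirsihe → tirsihe
  ⇒ Yomira tirsihe
Irmolen: start from *dirsike.
  rule 1: no change — dirsike
  rule 2: no change — dirsike
  rule 3 (vowel merger): dirsike → dirsiki
  rule 4 (pre-rhotic lowering): dirsiki → dersiki
  ⇒ Irmolen dersiki
Only *dirsike yields all of Yomira tirsihe, Irmolen dersiki.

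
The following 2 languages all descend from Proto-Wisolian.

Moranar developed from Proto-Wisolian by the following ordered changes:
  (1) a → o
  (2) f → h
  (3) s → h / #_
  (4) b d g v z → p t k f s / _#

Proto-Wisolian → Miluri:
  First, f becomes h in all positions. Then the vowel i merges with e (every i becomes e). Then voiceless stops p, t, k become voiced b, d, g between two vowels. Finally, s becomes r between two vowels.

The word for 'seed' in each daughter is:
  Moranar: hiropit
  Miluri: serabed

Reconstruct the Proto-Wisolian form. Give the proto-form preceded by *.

Position 7: Moranar has t, Miluri has d. Taking the neighbouring segments as reconstructed: Moranar t could go back to *t or *d; Miluri d can only go back to *d — the one source consistent with every daughter is *d.
Position 5: Moranar has p, Miluri has b. Taking the neighbouring segments as reconstructed: Moranar p can only go back to *p; Miluri b could go back to *p or *b — the one source consistent with every daughter is *p.
Position 4: Moranar has o, Miluri has a. Miluri preserves a here (none of its changes turn any other segment into a), so the proto-segment is *a.
This points to *sirapid. Verify forward in each daughter:
Moranar: start from *sirapid.
  rule 1 (vowel merger): sirapid → siropid
  rule 2: no change — siropid
  rule 3 (debuccalisation): siropid → hiropid
  rule 4 (final devoicing): hiropid → hiropit
  ⇒ Moranar hiropit
Miluri: start from *sirapid.
  rule 1: no change — sirapid
  rule 2 (vowel merger): sirapid → seraped
  rule 3 (intervocalic voicing): seraped → serabed
  rule 4: no change — serabed
  ⇒ Miluri serabed
Only *sirapid yields all of Moranar hiropit, Miluri serabed.

*sirapid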